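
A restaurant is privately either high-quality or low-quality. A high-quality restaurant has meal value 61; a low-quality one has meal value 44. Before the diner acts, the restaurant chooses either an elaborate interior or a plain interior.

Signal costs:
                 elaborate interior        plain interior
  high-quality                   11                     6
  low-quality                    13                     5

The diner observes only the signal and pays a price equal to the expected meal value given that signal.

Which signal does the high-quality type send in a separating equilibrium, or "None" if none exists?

Try high-quality → elaborate interior, low-quality → plain interior:
  Under separation the diner infers type exactly: elaborate interior → high-quality (pays 61), plain interior → low-quality (pays 44).
  High-quality: elaborate interior gives 61 − 11 = 50; plain interior gives 44 − 6 = 38. No deviation. ✓
  Low-quality: plain interior gives 44 − 5 = 39; elaborate interior gives 61 − 13 = 48. Would deviate. ✗
Try high-quality → plain interior, low-quality → elaborate interior:
  Under separation the diner infers type exactly: plain interior → high-quality (pays 61), elaborate interior → low-quality (pays 44).
  High-quality: plain interior gives 61 − 6 = 55; elaborate interior gives 44 − 11 = 33. No deviation. ✓
  Low-quality: elaborate interior gives 44 − 13 = 31; plain interior gives 61 − 5 = 56. Would deviate. ✗
Neither assignment is incentive-compatible.

None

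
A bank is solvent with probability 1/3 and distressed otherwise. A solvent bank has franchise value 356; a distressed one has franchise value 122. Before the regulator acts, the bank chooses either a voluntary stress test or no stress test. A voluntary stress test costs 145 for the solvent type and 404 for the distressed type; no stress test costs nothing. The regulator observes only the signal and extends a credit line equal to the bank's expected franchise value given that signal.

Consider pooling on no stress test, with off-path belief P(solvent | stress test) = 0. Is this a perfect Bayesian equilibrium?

Yes

On the equilibrium path (no stress test) the regulator holds the prior 1/3 and pays 1/3·356 + 2/3·122 = 200. Off-path (stress test) belief 0 gives 0·356 + 1·122 = 122.
Solvent: no stress test gives 200 − 0 = 200; stress test gives 122 − 145 = -23. Stays. ✓
Distressed: no stress test gives 200 − 0 = 200; stress test gives 122 − 404 = -282. Stays. ✓
Beliefs are Bayes-consistent on-path and both types best-respond.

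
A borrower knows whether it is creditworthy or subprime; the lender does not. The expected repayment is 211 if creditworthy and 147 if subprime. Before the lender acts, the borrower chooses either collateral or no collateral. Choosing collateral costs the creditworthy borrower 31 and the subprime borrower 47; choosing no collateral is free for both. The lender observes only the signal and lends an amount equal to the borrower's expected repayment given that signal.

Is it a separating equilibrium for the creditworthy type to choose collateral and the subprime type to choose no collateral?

No

If types separate, collateral earns payment 211 and no collateral earns 147.
Creditworthy: collateral gives 211 − 31 = 180; no collateral gives 147 − 0 = 147. No deviation. ✓
Subprime: no collateral gives 147 − 0 = 147; collateral gives 211 − 47 = 164. Would deviate. ✗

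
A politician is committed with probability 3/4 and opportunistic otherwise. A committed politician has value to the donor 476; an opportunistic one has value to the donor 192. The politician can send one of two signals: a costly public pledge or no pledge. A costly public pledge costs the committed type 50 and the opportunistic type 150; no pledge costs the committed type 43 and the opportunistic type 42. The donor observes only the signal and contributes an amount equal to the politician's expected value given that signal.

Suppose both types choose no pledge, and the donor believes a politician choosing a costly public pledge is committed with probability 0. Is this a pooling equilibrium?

On the equilibrium path (no pledge) the donor holds the prior 3/4 and pays 3/4·476 + 1/4·192 = 405. Off-path (pledge) belief 0 gives 0·476 + 1·192 = 192.
Committed: no pledge gives 405 − 43 = 362; pledge gives 192 − 50 = 142. Stays. ✓
Opportunistic: no pledge gives 405 − 42 = 363; pledge gives 192 − 150 = 42. Stays. ✓
Beliefs are Bayes-consistent on-path and both types best-respond.

Yes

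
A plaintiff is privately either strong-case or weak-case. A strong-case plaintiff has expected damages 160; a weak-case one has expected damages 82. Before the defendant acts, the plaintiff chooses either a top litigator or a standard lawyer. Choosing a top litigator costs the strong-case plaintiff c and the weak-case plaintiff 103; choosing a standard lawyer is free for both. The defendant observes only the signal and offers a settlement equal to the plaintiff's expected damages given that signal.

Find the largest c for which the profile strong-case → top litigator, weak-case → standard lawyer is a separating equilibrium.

Under separation: top litigator → strong-case (pays 160); standard lawyer → weak-case (pays 82).
Weak-case: 82 − 0 = 82 ≥ 160 − 103 = 57. Holds regardless of c. ✓
Strong-case: 160 − c ≥ 82 − 0, so c ≤ 160 − 82 = 78.

78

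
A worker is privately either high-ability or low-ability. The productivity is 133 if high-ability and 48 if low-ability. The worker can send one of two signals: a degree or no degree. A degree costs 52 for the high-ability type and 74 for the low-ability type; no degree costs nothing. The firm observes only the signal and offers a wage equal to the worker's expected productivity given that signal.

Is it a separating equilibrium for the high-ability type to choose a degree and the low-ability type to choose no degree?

Under separation the firm infers type exactly: degree → high-ability (pays 133), no degree → low-ability (pays 48).
High-ability: degree gives 133 − 52 = 81; no degree gives 48 − 0 = 48. No deviation. ✓
Low-ability: no degree gives 48 − 0 = 48; degree gives 133 − 74 = 59. Would deviate. ✗

No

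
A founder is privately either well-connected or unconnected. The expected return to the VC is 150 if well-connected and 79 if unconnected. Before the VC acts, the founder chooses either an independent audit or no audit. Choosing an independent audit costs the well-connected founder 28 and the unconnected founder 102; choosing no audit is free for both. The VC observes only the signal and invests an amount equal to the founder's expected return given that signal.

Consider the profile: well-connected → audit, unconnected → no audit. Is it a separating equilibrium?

If types separate, audit earns payment 150 and no audit earns 79.
Well-connected: audit gives 150 − 28 = 122; no audit gives 79 − 0 = 79. No deviation. ✓
Unconnected: no audit gives 79 − 0 = 79; audit gives 150 − 102 = 48. No deviation. ✓
Both incentive constraints hold.

Yes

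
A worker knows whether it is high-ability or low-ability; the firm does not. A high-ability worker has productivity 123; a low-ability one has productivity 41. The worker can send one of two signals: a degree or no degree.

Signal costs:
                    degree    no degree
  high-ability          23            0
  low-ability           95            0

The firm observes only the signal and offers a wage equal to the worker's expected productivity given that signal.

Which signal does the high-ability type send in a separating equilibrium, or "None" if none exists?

degree

Try high-ability → degree, low-ability → no degree:
  If types separate, degree earns payment 123 and no degree earns 41.
  High-ability: degree gives 123 − 23 = 100; no degree gives 41 − 0 = 41. No deviation. ✓
  Low-ability: no degree gives 41 − 0 = 41; degree gives 123 − 95 = 28. No deviation. ✓
Both hold — the high-ability type sends degree.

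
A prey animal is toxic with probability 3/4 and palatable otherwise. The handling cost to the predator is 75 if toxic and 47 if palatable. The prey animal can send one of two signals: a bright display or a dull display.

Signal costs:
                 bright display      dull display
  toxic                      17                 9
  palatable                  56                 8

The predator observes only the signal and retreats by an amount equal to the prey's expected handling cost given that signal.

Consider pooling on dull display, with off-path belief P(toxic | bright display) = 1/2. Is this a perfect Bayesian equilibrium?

At the pooled signal (dull display) the predator holds the prior 3/4 and pays 3/4·75 + 1/4·47 = 68. Off-path (bright display) belief 1/2 gives 1/2·75 + 1/2·47 = 61.
Toxic: dull display gives 68 − 9 = 59; bright display gives 61 − 17 = 44. Stays. ✓
Palatable: dull display gives 68 − 8 = 60; bright display gives 61 − 56 = 5. Stays. ✓

Yes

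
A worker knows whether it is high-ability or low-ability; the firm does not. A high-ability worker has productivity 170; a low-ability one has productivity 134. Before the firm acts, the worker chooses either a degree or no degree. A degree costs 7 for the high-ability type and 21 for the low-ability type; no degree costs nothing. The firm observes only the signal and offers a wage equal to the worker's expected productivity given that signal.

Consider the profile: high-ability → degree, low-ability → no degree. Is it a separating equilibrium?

No

Under separation the firm infers type exactly: degree → high-ability (pays 170), no degree → low-ability (pays 134).
High-ability: degree gives 170 − 7 = 163; no degree gives 134 − 0 = 134. No deviation. ✓
Low-ability: no degree gives 134 − 0 = 134; degree gives 170 − 21 = 149. Would deviate. ✗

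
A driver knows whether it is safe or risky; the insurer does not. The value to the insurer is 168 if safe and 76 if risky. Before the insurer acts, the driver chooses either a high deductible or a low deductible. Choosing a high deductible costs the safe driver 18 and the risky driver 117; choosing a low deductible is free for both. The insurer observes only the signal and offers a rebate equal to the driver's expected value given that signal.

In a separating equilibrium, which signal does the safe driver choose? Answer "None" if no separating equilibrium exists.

high deductible

Try safe → high deductible, risky → low deductible:
  If types separate, high deductible earns payment 168 and low deductible earns 76.
  Safe: high deductible gives 168 − 18 = 150; low deductible gives 76 − 0 = 76. No deviation. ✓
  Risky: low deductible gives 76 − 0 = 76; high deductible gives 168 − 117 = 51. No deviation. ✓
Both hold — the safe type sends high deductible.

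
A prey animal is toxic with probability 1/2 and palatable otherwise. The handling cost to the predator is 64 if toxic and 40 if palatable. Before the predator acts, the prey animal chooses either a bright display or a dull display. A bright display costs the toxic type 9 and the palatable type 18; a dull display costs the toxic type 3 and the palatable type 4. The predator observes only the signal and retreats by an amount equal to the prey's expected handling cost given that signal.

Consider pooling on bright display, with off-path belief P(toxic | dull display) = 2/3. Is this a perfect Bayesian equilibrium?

At the pooled signal (bright display) the predator holds the prior 1/2 and pays 1/2·64 + 1/2·40 = 52. Off-path (dull display) belief 2/3 gives 2/3·64 + 1/3·40 = 56.
Toxic: bright display gives 52 − 9 = 43; dull display gives 56 − 3 = 53. Deviates. ✗
Palatable: bright display gives 52 − 18 = 34; dull display gives 56 − 4 = 52. Deviates. ✗

No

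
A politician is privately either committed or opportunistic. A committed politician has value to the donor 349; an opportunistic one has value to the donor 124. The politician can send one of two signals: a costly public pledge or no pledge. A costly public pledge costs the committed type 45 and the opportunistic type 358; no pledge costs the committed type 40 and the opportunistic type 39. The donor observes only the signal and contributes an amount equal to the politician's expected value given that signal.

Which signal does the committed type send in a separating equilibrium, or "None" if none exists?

pledge

Try committed → pledge, opportunistic → no pledge:
  If types separate, pledge earns payment 349 and no pledge earns 124.
  Committed: pledge gives 349 − 45 = 304; no pledge gives 124 − 40 = 84. No deviation. ✓
  Opportunistic: no pledge gives 124 − 39 = 85; pledge gives 349 − 358 = -9. No deviation. ✓
Both hold — the committed type sends pledge.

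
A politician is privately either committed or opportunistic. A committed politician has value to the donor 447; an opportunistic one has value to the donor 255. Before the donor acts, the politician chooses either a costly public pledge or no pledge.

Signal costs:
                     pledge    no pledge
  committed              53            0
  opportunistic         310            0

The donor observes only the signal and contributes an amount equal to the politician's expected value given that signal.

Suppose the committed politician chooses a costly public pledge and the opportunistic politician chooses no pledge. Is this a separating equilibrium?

If types separate, pledge earns payment 447 and no pledge earns 255.
Committed: pledge gives 447 − 53 = 394; no pledge gives 255 − 0 = 255. No deviation. ✓
Opportunistic: no pledge gives 255 − 0 = 255; pledge gives 447 − 310 = 137. No deviation. ✓
Neither type gains from mimicking the other.

Yes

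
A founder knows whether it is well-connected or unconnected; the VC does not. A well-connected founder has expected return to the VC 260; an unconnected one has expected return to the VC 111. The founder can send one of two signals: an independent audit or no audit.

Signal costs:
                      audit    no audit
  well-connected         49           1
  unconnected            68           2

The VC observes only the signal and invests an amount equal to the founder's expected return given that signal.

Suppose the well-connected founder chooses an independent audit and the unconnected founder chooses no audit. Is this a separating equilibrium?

Under separation the VC infers type exactly: audit → well-connected (pays 260), no audit → unconnected (pays 111).
Well-connected: audit gives 260 − 49 = 211; no audit gives 111 − 1 = 110. No deviation. ✓
Unconnected: no audit gives 111 − 2 = 109; audit gives 260 − 68 = 192. Would deviate. ✗

No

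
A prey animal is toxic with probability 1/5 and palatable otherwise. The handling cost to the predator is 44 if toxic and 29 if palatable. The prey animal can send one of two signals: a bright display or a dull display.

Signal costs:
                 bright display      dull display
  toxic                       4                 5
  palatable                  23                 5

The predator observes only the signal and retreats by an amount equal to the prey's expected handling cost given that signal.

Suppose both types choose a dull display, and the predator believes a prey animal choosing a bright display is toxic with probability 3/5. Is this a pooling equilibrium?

No

At the pooled signal (dull display) the predator holds the prior 1/5 and pays 1/5·44 + 4/5·29 = 32. Off-path (bright display) belief 3/5 gives 3/5·44 + 2/5·29 = 38.
Toxic: dull display gives 32 − 5 = 27; bright display gives 38 − 4 = 34. Deviates. ✗
Palatable: dull display gives 32 − 5 = 27; bright display gives 38 − 23 = 15. Stays. ✓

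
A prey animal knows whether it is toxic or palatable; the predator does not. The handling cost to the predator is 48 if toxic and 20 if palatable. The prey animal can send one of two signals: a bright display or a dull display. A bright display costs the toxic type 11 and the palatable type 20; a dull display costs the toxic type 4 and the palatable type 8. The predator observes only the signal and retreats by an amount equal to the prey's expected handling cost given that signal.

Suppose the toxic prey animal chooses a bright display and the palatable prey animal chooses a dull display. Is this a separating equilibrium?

No

Under separation the predator infers type exactly: bright display → toxic (pays 48), dull display → palatable (pays 20).
Toxic: bright display gives 48 − 11 = 37; dull display gives 20 − 4 = 16. No deviation. ✓
Palatable: dull display gives 20 − 8 = 12; bright display gives 48 − 20 = 28. Would deviate. ✗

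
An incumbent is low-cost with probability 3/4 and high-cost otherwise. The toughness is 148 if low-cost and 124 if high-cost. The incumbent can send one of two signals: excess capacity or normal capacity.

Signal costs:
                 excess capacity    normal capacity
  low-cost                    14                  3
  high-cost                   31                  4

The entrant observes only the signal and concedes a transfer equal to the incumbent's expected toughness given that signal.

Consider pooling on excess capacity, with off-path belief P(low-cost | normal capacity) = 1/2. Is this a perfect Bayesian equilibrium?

No

At the pooled signal (excess capacity) the entrant holds the prior 3/4 and pays 3/4·148 + 1/4·124 = 142. Off-path (normal capacity) belief 1/2 gives 1/2·148 + 1/2·124 = 136.
Low-cost: excess capacity gives 142 − 14 = 128; normal capacity gives 136 − 3 = 133. Deviates. ✗
High-cost: excess capacity gives 142 − 31 = 111; normal capacity gives 136 − 4 = 132. Deviates. ✗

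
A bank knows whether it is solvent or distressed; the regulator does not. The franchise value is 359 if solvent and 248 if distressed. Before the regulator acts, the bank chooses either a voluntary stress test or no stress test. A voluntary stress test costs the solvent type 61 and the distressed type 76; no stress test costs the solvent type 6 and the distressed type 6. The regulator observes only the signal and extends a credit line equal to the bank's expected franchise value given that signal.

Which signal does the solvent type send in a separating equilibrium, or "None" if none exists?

None

Try solvent → stress test, distressed → no stress test:
  Under separation the regulator infers type exactly: stress test → solvent (pays 359), no stress test → distressed (pays 248).
  Solvent: stress test gives 359 − 61 = 298; no stress test gives 248 − 6 = 242. No deviation. ✓
  Distressed: no stress test gives 248 − 6 = 242; stress test gives 359 − 76 = 283. Would deviate. ✗
Try solvent → no stress test, distressed → stress test:
  Under separation the regulator infers type exactly: no stress test → solvent (pays 359), stress test → distressed (pays 248).
  Solvent: no stress test gives 359 − 6 = 353; stress test gives 248 − 61 = 187. No deviation. ✓
  Distressed: stress test gives 248 − 76 = 172; no stress test gives 359 − 6 = 353. Would deviate. ✗
Neither assignment is incentive-compatible.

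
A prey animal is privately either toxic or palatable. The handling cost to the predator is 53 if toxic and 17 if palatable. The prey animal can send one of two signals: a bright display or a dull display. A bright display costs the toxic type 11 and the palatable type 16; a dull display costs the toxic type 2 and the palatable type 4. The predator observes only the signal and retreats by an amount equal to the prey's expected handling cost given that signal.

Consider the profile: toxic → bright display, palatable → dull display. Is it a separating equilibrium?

No

Under separation the predator infers type exactly: bright display → toxic (pays 53), dull display → palatable (pays 17).
Toxic: bright display gives 53 − 11 = 42; dull display gives 17 − 2 = 15. No deviation. ✓
Palatable: dull display gives 17 − 4 = 13; bright display gives 53 − 16 = 37. Would deviate. ✗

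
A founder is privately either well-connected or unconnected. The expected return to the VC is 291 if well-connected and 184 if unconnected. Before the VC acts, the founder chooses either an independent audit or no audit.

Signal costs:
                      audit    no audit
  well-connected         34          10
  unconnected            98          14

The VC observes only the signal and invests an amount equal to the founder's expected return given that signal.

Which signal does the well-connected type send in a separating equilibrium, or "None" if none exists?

None

Try well-connected → audit, unconnected → no audit:
  Under separation the VC infers type exactly: audit → well-connected (pays 291), no audit → unconnected (pays 184).
  Well-connected: audit gives 291 − 34 = 257; no audit gives 184 − 10 = 174. No deviation. ✓
  Unconnected: no audit gives 184 − 14 = 170; audit gives 291 − 98 = 193. Would deviate. ✗
Try well-connected → no audit, unconnected → audit:
  Under separation the VC infers type exactly: no audit → well-connected (pays 291), audit → unconnected (pays 184).
  Well-connected: no audit gives 291 − 10 = 281; audit gives 184 − 34 = 150. No deviation. ✓
  Unconnected: audit gives 184 − 98 = 86; no audit gives 291 − 14 = 277. Would deviate. ✗
Neither assignment is incentive-compatible.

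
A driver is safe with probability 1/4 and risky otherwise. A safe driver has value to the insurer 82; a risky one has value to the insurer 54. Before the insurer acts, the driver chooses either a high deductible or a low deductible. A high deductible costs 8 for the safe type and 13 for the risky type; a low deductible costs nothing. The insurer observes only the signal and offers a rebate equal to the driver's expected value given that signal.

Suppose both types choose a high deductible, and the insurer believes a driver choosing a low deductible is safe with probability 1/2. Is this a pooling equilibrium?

At the pooled signal (high deductible) the insurer holds the prior 1/4 and pays 1/4·82 + 3/4·54 = 61. Off-path (low deductible) belief 1/2 gives 1/2·82 + 1/2·54 = 68.
Safe: high deductible gives 61 − 8 = 53; low deductible gives 68 − 0 = 68. Deviates. ✗
Risky: high deductible gives 61 − 13 = 48; low deductible gives 68 − 0 = 68. Deviates. ✗

No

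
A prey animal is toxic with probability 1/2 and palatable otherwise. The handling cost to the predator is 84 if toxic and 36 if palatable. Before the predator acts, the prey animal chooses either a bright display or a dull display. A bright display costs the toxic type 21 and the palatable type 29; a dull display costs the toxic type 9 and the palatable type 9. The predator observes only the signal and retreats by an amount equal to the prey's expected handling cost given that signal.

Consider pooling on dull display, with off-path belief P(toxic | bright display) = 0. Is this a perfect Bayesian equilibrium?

On the equilibrium path (dull display) the predator holds the prior 1/2 and pays 1/2·84 + 1/2·36 = 60. Off-path (bright display) belief 0 gives 0·84 + 1·36 = 36.
Toxic: dull display gives 60 − 9 = 51; bright display gives 36 − 21 = 15. Stays. ✓
Palatable: dull display gives 60 − 9 = 51; bright display gives 36 − 29 = 7. Stays. ✓
Beliefs are Bayes-consistent on-path and both types best-respond.

Yes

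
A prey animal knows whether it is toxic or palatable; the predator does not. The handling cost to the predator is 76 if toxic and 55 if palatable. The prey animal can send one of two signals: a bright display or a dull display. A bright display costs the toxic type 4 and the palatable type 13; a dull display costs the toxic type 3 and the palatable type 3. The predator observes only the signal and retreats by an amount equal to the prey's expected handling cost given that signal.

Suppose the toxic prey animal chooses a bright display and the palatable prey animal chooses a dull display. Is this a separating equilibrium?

No

Under separation the predator infers type exactly: bright display → toxic (pays 76), dull display → palatable (pays 55).
Toxic: bright display gives 76 − 4 = 72; dull display gives 55 − 3 = 52. No deviation. ✓
Palatable: dull display gives 55 − 3 = 52; bright display gives 76 − 13 = 63. Would deviate. ✗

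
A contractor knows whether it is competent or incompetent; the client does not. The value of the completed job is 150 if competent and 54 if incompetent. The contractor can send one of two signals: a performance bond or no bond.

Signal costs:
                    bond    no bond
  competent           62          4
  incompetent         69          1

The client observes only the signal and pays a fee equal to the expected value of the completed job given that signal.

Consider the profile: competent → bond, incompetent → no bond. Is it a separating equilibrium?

Under separation the client infers type exactly: bond → competent (pays 150), no bond → incompetent (pays 54).
Competent: bond gives 150 − 62 = 88; no bond gives 54 − 4 = 50. No deviation. ✓
Incompetent: no bond gives 54 − 1 = 53; bond gives 150 − 69 = 81. Would deviate. ✗

No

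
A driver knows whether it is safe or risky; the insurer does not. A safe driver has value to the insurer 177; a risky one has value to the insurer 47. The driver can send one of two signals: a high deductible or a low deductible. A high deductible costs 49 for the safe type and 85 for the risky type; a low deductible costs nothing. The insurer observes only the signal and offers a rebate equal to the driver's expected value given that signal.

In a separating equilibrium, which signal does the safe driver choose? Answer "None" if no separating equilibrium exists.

None

Try safe → high deductible, risky → low deductible:
  If types separate, high deductible earns payment 177 and low deductible earns 47.
  Safe: high deductible gives 177 − 49 = 128; low deductible gives 47 − 0 = 47. No deviation. ✓
  Risky: low deductible gives 47 − 0 = 47; high deductible gives 177 − 85 = 92. Would deviate. ✗
Try safe → low deductible, risky → high deductible:
  If types separate, low deductible earns payment 177 and high deductible earns 47.
  Safe: low deductible gives 177 − 0 = 177; high deductible gives 47 − 49 = -2. No deviation. ✓
  Risky: high deductible gives 47 − 85 = -38; low deductible gives 177 − 0 = 177. Would deviate. ✗
Neither assignment is incentive-compatible.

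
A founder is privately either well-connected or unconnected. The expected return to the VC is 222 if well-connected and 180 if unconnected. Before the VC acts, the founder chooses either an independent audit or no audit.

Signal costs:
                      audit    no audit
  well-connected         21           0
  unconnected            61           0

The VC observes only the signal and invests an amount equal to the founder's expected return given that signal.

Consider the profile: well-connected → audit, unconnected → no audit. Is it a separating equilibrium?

If types separate, audit earns payment 222 and no audit earns 180.
Well-connected: audit gives 222 − 21 = 201; no audit gives 180 − 0 = 180. No deviation. ✓
Unconnected: no audit gives 180 − 0 = 180; audit gives 222 − 61 = 161. No deviation. ✓
Neither type gains from mimicking the other.

Yes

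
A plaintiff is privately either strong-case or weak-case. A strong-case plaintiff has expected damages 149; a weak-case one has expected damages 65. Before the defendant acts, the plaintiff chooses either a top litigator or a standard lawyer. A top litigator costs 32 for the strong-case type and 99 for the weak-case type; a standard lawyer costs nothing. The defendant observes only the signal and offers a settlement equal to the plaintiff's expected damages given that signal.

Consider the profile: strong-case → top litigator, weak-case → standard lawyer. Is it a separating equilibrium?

Yes

Under separation the defendant infers type exactly: top litigator → strong-case (pays 149), standard lawyer → weak-case (pays 65).
Strong-case: top litigator gives 149 − 32 = 117; standard lawyer gives 65 − 0 = 65. No deviation. ✓
Weak-case: standard lawyer gives 65 − 0 = 65; top litigator gives 149 − 99 = 50. No deviation. ✓
Neither type gains from mimicking the other.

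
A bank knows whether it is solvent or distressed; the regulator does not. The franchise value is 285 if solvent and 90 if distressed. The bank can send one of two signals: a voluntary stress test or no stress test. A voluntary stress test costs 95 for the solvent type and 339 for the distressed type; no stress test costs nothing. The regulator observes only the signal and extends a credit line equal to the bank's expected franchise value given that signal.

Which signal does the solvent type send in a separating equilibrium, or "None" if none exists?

stress test

Try solvent → stress test, distressed → no stress test:
  Under separation the regulator infers type exactly: stress test → solvent (pays 285), no stress test → distressed (pays 90).
  Solvent: stress test gives 285 − 95 = 190; no stress test gives 90 − 0 = 90. No deviation. ✓
  Distressed: no stress test gives 90 − 0 = 90; stress test gives 285 − 339 = -54. No deviation. ✓
Both hold — the solvent type sends stress test.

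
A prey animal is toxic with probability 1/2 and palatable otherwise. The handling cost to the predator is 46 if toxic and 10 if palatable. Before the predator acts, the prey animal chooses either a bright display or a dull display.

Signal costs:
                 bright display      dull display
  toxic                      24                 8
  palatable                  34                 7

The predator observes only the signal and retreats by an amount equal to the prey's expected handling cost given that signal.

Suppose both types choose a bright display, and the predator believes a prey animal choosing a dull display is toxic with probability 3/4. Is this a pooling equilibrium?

No

On the equilibrium path (bright display) the predator holds the prior 1/2 and pays 1/2·46 + 1/2·10 = 28. Off-path (dull display) belief 3/4 gives 3/4·46 + 1/4·10 = 37.
Toxic: bright display gives 28 − 24 = 4; dull display gives 37 − 8 = 29. Deviates. ✗
Palatable: bright display gives 28 − 34 = -6; dull display gives 37 − 7 = 30. Deviates. ✗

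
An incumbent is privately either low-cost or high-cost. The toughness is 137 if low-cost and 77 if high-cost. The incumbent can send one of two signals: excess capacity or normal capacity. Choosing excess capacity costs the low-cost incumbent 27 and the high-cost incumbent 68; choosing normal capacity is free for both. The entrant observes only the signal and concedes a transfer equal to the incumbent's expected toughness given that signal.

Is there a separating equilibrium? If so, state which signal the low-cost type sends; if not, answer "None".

excess capacity

Try low-cost → excess capacity, high-cost → normal capacity:
  If types separate, excess capacity earns payment 137 and normal capacity earns 77.
  Low-cost: excess capacity gives 137 − 27 = 110; normal capacity gives 77 − 0 = 77. No deviation. ✓
  High-cost: normal capacity gives 77 − 0 = 77; excess capacity gives 137 − 68 = 69. No deviation. ✓
Both hold — the low-cost type sends excess capacity.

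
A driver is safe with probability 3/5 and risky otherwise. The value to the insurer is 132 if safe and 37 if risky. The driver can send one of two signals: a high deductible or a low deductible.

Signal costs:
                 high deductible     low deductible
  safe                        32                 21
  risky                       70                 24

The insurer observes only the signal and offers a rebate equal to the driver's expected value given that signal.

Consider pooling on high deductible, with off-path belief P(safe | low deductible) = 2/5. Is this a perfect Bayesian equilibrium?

At the pooled signal (high deductible) the insurer holds the prior 3/5 and pays 3/5·132 + 2/5·37 = 94. Off-path (low deductible) belief 2/5 gives 2/5·132 + 3/5·37 = 75.
Safe: high deductible gives 94 − 32 = 62; low deductible gives 75 − 21 = 54. Stays. ✓
Risky: high deductible gives 94 − 70 = 24; low deductible gives 75 − 24 = 51. Deviates. ✗

No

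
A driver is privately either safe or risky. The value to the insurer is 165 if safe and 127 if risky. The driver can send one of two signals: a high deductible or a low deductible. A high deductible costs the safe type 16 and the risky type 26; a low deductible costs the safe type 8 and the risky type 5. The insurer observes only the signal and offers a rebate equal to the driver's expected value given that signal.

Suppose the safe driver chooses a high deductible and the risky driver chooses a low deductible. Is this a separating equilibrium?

Under separation the insurer infers type exactly: high deductible → safe (pays 165), low deductible → risky (pays 127).
Safe: high deductible gives 165 − 16 = 149; low deductible gives 127 − 8 = 119. No deviation. ✓
Risky: low deductible gives 127 − 5 = 122; high deductible gives 165 − 26 = 139. Would deviate. ✗

No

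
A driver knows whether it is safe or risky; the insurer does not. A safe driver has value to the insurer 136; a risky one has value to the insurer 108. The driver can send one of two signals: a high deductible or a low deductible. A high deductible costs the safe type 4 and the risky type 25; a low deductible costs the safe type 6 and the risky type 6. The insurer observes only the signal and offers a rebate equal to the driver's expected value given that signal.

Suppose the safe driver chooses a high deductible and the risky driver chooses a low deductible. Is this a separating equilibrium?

No

Under separation the insurer infers type exactly: high deductible → safe (pays 136), low deductible → risky (pays 108).
Safe: high deductible gives 136 − 4 = 132; low deductible gives 108 − 6 = 102. No deviation. ✓
Risky: low deductible gives 108 − 6 = 102; high deductible gives 136 − 25 = 111. Would deviate. ✗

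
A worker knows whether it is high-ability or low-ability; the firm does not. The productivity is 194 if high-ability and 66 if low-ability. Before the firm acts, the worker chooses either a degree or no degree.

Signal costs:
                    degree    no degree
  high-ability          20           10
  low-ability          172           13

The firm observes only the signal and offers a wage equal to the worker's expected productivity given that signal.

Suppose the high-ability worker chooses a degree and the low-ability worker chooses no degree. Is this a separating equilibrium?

Under separation the firm infers type exactly: degree → high-ability (pays 194), no degree → low-ability (pays 66).
High-ability: degree gives 194 − 20 = 174; no degree gives 66 − 10 = 56. No deviation. ✓
Low-ability: no degree gives 66 − 13 = 53; degree gives 194 − 172 = 22. No deviation. ✓
Both incentive constraints hold.

Yes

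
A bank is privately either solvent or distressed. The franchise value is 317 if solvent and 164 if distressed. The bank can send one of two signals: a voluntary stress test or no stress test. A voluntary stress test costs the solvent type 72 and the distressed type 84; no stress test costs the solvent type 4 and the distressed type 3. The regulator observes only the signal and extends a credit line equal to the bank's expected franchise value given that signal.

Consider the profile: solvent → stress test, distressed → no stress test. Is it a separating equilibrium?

No

Under separation the regulator infers type exactly: stress test → solvent (pays 317), no stress test → distressed (pays 164).
Solvent: stress test gives 317 − 72 = 245; no stress test gives 164 − 4 = 160. No deviation. ✓
Distressed: no stress test gives 164 − 3 = 161; stress test gives 317 − 84 = 233. Would deviate. ✗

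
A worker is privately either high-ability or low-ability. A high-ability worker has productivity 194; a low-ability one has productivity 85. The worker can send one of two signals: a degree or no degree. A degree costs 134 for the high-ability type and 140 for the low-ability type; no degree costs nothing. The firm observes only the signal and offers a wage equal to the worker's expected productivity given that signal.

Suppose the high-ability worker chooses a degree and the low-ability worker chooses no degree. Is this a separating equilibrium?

No

If types separate, degree earns payment 194 and no degree earns 85.
High-ability: degree gives 194 − 134 = 60; no degree gives 85 − 0 = 85. Would deviate. ✗
Low-ability: no degree gives 85 − 0 = 85; degree gives 194 − 140 = 54. No deviation. ✓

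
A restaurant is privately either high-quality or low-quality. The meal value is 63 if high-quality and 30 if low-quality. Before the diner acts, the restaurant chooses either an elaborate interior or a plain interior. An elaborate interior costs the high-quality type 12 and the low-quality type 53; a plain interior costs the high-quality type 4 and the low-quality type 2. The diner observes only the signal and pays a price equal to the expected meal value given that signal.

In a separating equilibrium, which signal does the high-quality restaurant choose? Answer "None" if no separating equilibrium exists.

Try high-quality → elaborate interior, low-quality → plain interior:
  Under separation the diner infers type exactly: elaborate interior → high-quality (pays 63), plain interior → low-quality (pays 30).
  High-quality: elaborate interior gives 63 − 12 = 51; plain interior gives 30 − 4 = 26. No deviation. ✓
  Low-quality: plain interior gives 30 − 2 = 28; elaborate interior gives 63 − 53 = 10. No deviation. ✓
Both hold — the high-quality type sends elaborate interior.

elaborate interior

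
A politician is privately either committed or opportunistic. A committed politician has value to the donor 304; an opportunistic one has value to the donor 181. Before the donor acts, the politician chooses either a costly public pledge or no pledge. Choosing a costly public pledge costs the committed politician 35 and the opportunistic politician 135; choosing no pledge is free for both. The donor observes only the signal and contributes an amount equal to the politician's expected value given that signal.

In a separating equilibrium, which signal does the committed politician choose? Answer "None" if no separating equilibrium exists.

pledge

Try committed → pledge, opportunistic → no pledge:
  Under separation the donor infers type exactly: pledge → committed (pays 304), no pledge → opportunistic (pays 181).
  Committed: pledge gives 304 − 35 = 269; no pledge gives 181 − 0 = 181. No deviation. ✓
  Opportunistic: no pledge gives 181 − 0 = 181; pledge gives 304 − 135 = 169. No deviation. ✓
Both hold — the committed type sends pledge.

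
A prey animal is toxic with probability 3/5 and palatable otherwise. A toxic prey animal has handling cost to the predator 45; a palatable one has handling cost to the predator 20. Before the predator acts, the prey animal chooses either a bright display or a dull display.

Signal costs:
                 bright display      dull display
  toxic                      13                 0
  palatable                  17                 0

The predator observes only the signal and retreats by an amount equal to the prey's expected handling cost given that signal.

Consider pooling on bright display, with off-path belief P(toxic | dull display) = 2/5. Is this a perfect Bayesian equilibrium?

At the pooled signal (bright display) the predator holds the prior 3/5 and pays 3/5·45 + 2/5·20 = 35. Off-path (dull display) belief 2/5 gives 2/5·45 + 3/5·20 = 30.
Toxic: bright display gives 35 − 13 = 22; dull display gives 30 − 0 = 30. Deviates. ✗
Palatable: bright display gives 35 − 17 = 18; dull display gives 30 − 0 = 30. Deviates. ✗

No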